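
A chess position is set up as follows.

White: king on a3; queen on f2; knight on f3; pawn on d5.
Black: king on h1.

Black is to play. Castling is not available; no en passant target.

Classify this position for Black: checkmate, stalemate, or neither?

stalemate

Black to move; black king on h1.
In check: no.
King squares — g1: attacked by Qf2; g2: attacked by Qf2; h2: attacked by Qf2.
Legal moves for Black: none.
Not in check and no legal moves → stalemate.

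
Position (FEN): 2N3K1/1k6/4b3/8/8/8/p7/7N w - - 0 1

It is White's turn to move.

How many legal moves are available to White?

White to move; king on g8.
In check: yes, from the black bishop on e6.
Legal moves: Kh8, Kf8, Kh7, Kg7.
Count: 4.

4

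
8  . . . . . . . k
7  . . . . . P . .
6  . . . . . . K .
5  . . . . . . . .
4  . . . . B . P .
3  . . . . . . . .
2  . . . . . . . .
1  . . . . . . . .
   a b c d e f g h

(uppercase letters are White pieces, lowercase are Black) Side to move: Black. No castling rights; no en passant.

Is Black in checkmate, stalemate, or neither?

Black to move; black king on h8.
In check: no.
King squares — g7: attacked by Kg6; h7: attacked by Kg6; g8: attacked by Pf7.
Legal moves for Black: none.
Not in check and no legal moves → stalemate.

stalemate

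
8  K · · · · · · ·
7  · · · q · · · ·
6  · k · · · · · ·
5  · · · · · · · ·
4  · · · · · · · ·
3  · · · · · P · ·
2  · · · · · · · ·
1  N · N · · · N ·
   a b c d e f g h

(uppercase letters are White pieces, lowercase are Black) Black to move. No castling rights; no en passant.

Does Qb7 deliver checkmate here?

yes

After Qb7: white king on a8; in check: yes, from the black queen on b7.
King squares — a7: attacked by Kb6; b7: attacked by Kb6; b8: attacked by Qb7.
White has no legal moves → checkmate.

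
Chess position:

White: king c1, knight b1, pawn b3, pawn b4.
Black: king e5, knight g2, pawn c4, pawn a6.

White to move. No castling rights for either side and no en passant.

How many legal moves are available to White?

White to move; king on c1.
In check: no.
Legal moves: Kd2, Kc2, Kb2, Kd1, Nc3, Na3, Nd2, bxc4, b5.
Count: 9.

9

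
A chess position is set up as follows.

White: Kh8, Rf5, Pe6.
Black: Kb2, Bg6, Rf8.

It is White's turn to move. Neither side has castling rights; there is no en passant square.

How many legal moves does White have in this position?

White to move; king on h8.
In check: yes, from the black rook on f8.
Legal moves: Kg7, Rxf8.
Count: 2.

2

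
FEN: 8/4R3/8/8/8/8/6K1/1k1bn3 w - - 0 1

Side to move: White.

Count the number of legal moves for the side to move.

White to move; king on g2.
In check: yes, from the black knight on e1.
Legal moves: Kh3, Kg3, Kh2, Kf2, Kh1, Kg1, Kf1, Rxe1.
Count: 8.

8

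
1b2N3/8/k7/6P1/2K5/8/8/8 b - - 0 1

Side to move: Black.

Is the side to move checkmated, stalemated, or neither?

Black to move; black king on a6.
In check: no.
Legal moves for Black: Bc7, Ba7, Bd6, Be5, Bf4, Bg3, Bh2, Kb7, Ka7, Kb6, Ka5.
Black has 11 legal moves and is not in check → neither.

neither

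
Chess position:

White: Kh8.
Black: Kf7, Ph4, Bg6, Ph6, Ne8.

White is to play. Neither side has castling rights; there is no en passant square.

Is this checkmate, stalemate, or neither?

White to move; white king on h8.
In check: no.
King squares — g7: attacked by Kf7; h7: attacked by Bg6; g8: attacked by Kf7.
Legal moves for White: none.
Not in check and no legal moves → stalemate.

stalemate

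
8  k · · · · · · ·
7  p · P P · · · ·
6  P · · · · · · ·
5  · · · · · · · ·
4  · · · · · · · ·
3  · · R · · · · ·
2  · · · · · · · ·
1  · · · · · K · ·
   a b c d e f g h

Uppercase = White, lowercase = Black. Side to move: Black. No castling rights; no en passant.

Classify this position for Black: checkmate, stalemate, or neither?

Black to move; black king on a8.
In check: no.
King squares — a7: own pawn; b7: attacked by Pa6; b8: attacked by Pc7.
Legal moves for Black: none.
Not in check and no legal moves → stalemate.

stalemate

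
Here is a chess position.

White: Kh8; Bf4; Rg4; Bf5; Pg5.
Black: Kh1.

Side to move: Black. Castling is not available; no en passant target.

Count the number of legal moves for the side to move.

Black to move; king on h1.
In check: no.
Legal moves: none.
Count: 0.

0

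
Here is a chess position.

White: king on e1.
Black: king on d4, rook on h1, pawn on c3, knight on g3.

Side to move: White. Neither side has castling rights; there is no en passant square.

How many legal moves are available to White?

1

White to move; king on e1.
In check: yes, from the black rook on h1.
Legal moves: Kf2.
Count: 1.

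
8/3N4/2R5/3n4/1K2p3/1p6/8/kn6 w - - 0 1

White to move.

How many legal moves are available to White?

White to move; king on b4.
In check: yes, from the black knight on d5.
Legal moves: Kc5, Kb5, Ka5, Kc4, Ka4, Kxb3.
Count: 6.

6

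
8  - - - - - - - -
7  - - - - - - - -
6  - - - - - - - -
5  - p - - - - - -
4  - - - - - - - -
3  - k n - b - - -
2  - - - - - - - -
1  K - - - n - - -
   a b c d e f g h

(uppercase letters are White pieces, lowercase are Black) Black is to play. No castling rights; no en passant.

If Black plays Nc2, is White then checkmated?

yes

After Nc2: white king on a1; in check: yes, from the black knight on c2.
King squares — b1: attacked by Nc3; a2: attacked by Kb3; b2: attacked by Kb3.
White has no legal moves → checkmate.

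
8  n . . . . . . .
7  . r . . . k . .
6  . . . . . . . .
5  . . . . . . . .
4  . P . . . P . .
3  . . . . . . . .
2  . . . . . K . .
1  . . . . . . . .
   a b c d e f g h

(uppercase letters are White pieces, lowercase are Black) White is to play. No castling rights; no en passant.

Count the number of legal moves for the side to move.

White to move; king on f2.
In check: no.
Legal moves: Kg3, Kf3, Ke3, Kg2, Ke2, Kg1, Kf1, Ke1, f5, b5.
Count: 10.

10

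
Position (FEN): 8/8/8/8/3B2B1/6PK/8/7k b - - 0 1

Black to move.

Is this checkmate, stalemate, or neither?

stalemate

Black to move; black king on h1.
In check: no.
King squares — g1: attacked by Bd4; g2: attacked by Kh3; h2: attacked by Kh3.
Legal moves for Black: none.
Not in check and no legal moves → stalemate.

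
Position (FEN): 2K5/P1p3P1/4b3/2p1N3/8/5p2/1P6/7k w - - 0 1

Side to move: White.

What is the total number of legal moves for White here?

White to move; king on c8.
In check: yes, from the black bishop on e6.
Legal moves: Kd8, Kb8, Kxc7, Kb7, Nd7.
Count: 5.

5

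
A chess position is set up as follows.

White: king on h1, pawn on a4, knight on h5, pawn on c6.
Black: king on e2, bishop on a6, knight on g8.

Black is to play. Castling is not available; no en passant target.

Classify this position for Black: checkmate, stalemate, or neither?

neither

Black to move; black king on e2.
In check: no.
Legal moves for Black: Ne7, Nh6, Nf6, Bc8, Bb7, Bb5, Bc4, Bd3, Kf3, Ke3, Kd3, Kf2, Kd2, Kf1, Ke1, Kd1.
Black has 16 legal moves and is not in check → neither.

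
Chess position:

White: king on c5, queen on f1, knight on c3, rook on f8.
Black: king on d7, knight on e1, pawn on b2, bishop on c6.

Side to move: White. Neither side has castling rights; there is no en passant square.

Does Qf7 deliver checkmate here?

yes

After Qf7: black king on d7; in check: yes, from the white queen on f7.
King squares — c6: own bishop; d6: attacked by Kc5; e6: attacked by Qf7; c7: attacked by Qf7; e7: attacked by Qf7; c8: attacked by Rf8; d8: attacked by Rf8; e8: attacked by Qf7.
Black has no legal moves → checkmate.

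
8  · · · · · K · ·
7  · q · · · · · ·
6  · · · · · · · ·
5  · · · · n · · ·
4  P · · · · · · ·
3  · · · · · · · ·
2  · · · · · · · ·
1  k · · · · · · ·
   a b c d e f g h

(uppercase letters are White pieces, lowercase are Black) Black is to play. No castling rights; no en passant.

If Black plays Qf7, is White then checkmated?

yes

After Qf7: white king on f8; in check: yes, from the black queen on f7.
King squares — e7: attacked by Qf7; f7: attacked by Ne5; g7: attacked by Qf7; e8: attacked by Qf7; g8: attacked by Qf7.
White has no legal moves → checkmate.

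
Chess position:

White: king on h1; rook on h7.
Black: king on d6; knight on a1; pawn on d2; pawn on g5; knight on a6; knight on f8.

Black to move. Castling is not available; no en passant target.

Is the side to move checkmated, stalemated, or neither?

neither

Black to move; black king on d6.
In check: no.
Legal moves for Black include: Nxh7, Nd7, Ng6, Ne6, Ke6, Kc6, Ke5, Kd5, Kc5, Nb8, Nc7, Nc5, Nb4, Nb3, Nc2, g4, d1=Q+, d1=R+, ... (list truncated; more exist).
Black has legal moves and is not in check → neither.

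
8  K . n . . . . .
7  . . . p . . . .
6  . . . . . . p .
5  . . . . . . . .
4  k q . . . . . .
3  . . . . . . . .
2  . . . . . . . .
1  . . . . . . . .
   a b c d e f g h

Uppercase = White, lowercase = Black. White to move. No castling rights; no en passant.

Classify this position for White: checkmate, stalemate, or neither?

stalemate

White to move; white king on a8.
In check: no.
King squares — a7: attacked by Nc8; b7: attacked by Qb4; b8: attacked by Qb4.
Legal moves for White: none.
Not in check and no legal moves → stalemate.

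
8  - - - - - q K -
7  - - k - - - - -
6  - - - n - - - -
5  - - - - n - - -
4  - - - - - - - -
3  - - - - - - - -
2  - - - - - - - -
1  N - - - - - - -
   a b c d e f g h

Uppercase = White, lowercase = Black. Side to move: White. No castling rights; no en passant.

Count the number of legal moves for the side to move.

2

White to move; king on g8.
In check: yes, from the black queen on f8.
Legal moves: Kxf8, Kh7.
Count: 2.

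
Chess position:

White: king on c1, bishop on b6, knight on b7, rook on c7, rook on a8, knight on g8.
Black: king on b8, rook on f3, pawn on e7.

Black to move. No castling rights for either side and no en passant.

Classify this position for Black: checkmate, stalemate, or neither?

Black to move; black king on b8.
In check: yes, from the white rook on a8.
King squares — a7: attacked by Bb6; b7: attacked by Rc7; c7: attacked by Bb6; a8: available; c8: attacked by Rc7.
Legal moves for Black: Kxa8.
Black is in check but has 1 legal move → neither.

neither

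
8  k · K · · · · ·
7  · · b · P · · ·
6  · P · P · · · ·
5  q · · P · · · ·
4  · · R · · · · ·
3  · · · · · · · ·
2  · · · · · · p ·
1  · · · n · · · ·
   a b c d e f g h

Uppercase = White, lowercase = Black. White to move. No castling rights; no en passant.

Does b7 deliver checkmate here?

no

After b7: black king on a8; in check: yes, from the white pawn on b7.
Black has 1 legal reply: Ka7.
In check but a legal move exists → not checkmate.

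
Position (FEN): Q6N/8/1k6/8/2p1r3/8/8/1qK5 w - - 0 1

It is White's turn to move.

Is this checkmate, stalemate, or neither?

neither

White to move; white king on c1.
In check: yes, from the black queen on b1.
King squares — b1: available; d1: attacked by Qb1; b2: attacked by Qb1; c2: attacked by Qb1; d2: available.
Legal moves for White: Kd2, Kxb1.
White is in check but has 2 legal moves → neither.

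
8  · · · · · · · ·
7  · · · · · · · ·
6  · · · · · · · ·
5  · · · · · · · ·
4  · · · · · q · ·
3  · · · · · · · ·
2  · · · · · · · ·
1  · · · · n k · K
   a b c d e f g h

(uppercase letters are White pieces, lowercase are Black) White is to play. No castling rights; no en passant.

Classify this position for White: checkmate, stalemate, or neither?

stalemate

White to move; white king on h1.
In check: no.
King squares — g1: attacked by Kf1; g2: attacked by Ne1; h2: attacked by Qf4.
Legal moves for White: none.
Not in check and no legal moves → stalemate.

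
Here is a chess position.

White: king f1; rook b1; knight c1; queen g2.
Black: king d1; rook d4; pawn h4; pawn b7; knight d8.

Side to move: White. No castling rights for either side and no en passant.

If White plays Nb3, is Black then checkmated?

After Nb3: black king on d1; in check: yes, from the white rook on b1.
King squares — c1: attacked by Rb1; e1: attacked by Rb1; c2: attacked by Qg2; d2: attacked by Qg2; e2: attacked by Kf1.
Black has no legal moves → checkmate.

yes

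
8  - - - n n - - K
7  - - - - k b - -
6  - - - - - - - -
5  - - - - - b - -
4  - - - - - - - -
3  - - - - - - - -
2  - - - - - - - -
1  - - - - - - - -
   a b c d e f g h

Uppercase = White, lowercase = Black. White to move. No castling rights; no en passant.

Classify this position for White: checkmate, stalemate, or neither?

stalemate

White to move; white king on h8.
In check: no.
King squares — g7: attacked by Ne8; h7: attacked by Bf5; g8: attacked by Bf7.
Legal moves for White: none.
Not in check and no legal moves → stalemate.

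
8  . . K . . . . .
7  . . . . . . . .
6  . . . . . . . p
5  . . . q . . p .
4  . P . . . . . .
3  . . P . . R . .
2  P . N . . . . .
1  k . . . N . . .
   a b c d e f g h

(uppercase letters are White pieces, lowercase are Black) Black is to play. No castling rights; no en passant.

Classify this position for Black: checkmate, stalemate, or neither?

neither

Black to move; black king on a1.
In check: yes, from the white knight on c2.
Legal moves for Black: Kb2, Kxa2, Kb1.
Black is in check but has 3 legal moves → neither.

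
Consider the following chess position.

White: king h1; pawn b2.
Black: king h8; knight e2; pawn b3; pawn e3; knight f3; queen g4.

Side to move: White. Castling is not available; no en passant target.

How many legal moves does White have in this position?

White to move; king on h1.
In check: no.
Legal moves: none.
Count: 0.

0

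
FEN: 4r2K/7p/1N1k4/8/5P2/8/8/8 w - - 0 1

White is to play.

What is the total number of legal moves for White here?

White to move; king on h8.
In check: yes, from the black rook on e8.
Legal moves: Kxh7, Kg7.
Count: 2.

2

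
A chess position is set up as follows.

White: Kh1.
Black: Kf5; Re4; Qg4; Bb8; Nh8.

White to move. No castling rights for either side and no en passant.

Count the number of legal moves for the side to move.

0

White to move; king on h1.
In check: no.
Legal moves: none.
Count: 0.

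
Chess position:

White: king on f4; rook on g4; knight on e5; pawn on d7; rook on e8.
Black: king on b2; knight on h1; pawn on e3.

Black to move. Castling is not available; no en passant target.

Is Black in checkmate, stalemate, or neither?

neither

Black to move; black king on b2.
In check: no.
Legal moves for Black: Kc3, Kb3, Ka3, Kc2, Ka2, Kc1, Kb1, Ka1, Ng3, Nf2, e2.
Black has 11 legal moves and is not in check → neither.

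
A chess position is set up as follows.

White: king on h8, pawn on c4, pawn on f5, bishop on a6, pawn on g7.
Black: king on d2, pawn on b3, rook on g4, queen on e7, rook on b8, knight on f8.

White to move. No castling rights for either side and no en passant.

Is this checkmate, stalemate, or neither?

White to move; white king on h8.
In check: no.
Legal moves for White: Kg8, Bc8, Bb7, Bb5, gxf8=Q, gxf8=R, gxf8=B, gxf8=N, g8=Q, g8=R, g8=B, g8=N, f6, c5.
White has 14 legal moves and is not in check → neither.

neither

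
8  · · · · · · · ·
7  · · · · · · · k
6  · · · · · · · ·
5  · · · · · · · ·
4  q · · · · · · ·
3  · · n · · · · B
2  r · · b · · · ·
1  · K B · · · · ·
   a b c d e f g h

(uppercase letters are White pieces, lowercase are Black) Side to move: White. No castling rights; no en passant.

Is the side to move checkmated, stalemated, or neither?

checkmate

White to move; white king on b1.
In check: yes, from the black knight on c3.
King squares — a1: attacked by Ra2; c1: own bishop; a2: attacked by Nc3; b2: attacked by Ra2; c2: attacked by Ra2.
Legal moves for White: none.
In check with no legal moves → checkmate.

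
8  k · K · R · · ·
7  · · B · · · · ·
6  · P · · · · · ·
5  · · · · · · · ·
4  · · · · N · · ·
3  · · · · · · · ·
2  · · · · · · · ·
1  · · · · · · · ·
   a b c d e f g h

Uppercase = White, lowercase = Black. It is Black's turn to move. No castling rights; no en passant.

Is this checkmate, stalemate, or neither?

stalemate

Black to move; black king on a8.
In check: no.
King squares — a7: attacked by Pb6; b7: attacked by Kc8; b8: attacked by Bc7.
Legal moves for Black: none.
Not in check and no legal moves → stalemate.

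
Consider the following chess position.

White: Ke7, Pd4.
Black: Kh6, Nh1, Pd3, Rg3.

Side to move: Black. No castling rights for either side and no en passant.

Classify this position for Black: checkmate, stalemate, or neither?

neither

Black to move; black king on h6.
In check: no.
Legal moves for Black: Kh7, Kg7, Kg6, Kh5, Kg5, Rg8, Rg7+, Rg6, Rg5, Rg4, Rh3, Rf3, Re3+, Rg2, Rg1, Nf2, d2.
Black has 17 legal moves and is not in check → neither.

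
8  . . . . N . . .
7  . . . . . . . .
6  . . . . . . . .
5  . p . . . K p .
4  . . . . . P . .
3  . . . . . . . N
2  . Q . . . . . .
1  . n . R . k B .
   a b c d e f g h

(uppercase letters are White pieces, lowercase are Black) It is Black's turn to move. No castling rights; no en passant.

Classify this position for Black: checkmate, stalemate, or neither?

Black to move; black king on f1.
In check: yes, from the white rook on d1.
King squares — e1: attacked by Rd1; g1: attacked by Rd1; e2: attacked by Qb2; f2: attacked by Bg1; g2: attacked by Qb2.
Legal moves for Black: none.
In check with no legal moves → checkmate.

checkmate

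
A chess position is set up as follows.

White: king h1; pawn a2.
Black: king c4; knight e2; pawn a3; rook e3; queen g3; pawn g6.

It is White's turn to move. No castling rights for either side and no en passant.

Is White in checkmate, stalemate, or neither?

stalemate

White to move; white king on h1.
In check: no.
King squares — g1: attacked by Ne2; g2: attacked by Qg3; h2: attacked by Qg3.
Legal moves for White: none.
Not in check and no legal moves → stalemate.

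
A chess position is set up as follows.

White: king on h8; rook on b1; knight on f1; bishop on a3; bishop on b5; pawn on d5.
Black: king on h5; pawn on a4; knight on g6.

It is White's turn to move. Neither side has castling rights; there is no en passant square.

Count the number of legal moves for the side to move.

White to move; king on h8.
In check: yes, from the black knight on g6.
Legal moves: Kg8, Kh7, Kg7.
Count: 3.

3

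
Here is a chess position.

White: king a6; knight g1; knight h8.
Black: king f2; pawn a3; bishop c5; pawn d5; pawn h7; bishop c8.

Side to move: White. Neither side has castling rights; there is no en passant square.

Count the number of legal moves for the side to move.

2

White to move; king on a6.
In check: yes, from the black bishop on c8.
Legal moves: Kb5, Ka5.
Count: 2.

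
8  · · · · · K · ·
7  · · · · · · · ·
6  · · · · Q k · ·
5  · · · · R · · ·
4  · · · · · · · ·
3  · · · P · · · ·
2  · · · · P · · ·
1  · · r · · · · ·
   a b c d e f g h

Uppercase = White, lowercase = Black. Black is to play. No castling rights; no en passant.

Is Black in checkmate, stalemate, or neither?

checkmate

Black to move; black king on f6.
In check: yes, from the white queen on e6.
King squares — e5: attacked by Qe6; f5: attacked by Re5; g5: attacked by Re5; e6: attacked by Re5; g6: attacked by Qe6; e7: attacked by Qe6; f7: attacked by Qe6; g7: attacked by Kf8.
Legal moves for Black: none.
In check with no legal moves → checkmate.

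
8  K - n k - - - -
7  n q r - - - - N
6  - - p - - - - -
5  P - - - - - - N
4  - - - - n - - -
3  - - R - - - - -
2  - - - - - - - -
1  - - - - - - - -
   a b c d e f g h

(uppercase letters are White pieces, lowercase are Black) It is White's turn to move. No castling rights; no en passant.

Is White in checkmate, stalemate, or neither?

checkmate

White to move; white king on a8.
In check: yes, from the black queen on b7.
King squares — a7: attacked by Qb7; b7: attacked by Rc7; b8: attacked by Qb7.
Legal moves for White: none.
In check with no legal moves → checkmate.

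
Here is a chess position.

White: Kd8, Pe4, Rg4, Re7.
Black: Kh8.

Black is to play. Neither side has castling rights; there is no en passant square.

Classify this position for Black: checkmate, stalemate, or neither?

Black to move; black king on h8.
In check: no.
King squares — g7: attacked by Rg4; h7: attacked by Re7; g8: attacked by Rg4.
Legal moves for Black: none.
Not in check and no legal moves → stalemate.

stalemate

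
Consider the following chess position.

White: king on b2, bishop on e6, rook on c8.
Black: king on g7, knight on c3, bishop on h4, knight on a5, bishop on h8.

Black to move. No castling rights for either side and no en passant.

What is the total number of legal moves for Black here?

23

Black to move; king on g7.
In check: no.
Legal moves: Kh7, Kh6, Kg6, Kf6, Nb7, Nc6, Nc4+, Nb3, Bd8, Be7, Bf6, Bg5, Bg3, Bf2, Be1, Nd5, Nb5, Ne4, Na4+, Ne2, Na2, Nd1+, Nb1.
Count: 23.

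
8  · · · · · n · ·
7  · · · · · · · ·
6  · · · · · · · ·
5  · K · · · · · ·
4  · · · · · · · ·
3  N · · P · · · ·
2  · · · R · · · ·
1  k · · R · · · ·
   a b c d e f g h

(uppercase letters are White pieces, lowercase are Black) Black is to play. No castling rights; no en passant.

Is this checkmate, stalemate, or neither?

checkmate

Black to move; black king on a1.
In check: yes, from the white rook on d1.
King squares — b1: attacked by Rd1; a2: attacked by Rd2; b2: attacked by Rd2.
Legal moves for Black: none.
In check with no legal moves → checkmate.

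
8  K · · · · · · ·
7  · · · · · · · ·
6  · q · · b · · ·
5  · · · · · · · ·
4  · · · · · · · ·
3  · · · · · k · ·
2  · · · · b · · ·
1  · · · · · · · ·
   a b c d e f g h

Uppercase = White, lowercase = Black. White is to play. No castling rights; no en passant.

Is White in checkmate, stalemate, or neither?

White to move; white king on a8.
In check: no.
King squares — a7: attacked by Qb6; b7: attacked by Qb6; b8: attacked by Qb6.
Legal moves for White: none.
Not in check and no legal moves → stalemate.

stalemate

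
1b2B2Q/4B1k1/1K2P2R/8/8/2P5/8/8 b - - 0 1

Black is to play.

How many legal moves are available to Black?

Black to move; king on g7.
In check: yes, from the white queen on h8.
Legal moves: none.
Count: 0.

0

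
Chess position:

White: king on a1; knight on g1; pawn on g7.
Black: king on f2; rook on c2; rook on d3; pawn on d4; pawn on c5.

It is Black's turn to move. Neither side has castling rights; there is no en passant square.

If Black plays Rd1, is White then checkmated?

After Rd1: white king on a1; in check: yes, from the black rook on d1.
King squares — b1: attacked by Rd1; a2: attacked by Rc2; b2: attacked by Rc2.
White has no legal moves → checkmate.

yes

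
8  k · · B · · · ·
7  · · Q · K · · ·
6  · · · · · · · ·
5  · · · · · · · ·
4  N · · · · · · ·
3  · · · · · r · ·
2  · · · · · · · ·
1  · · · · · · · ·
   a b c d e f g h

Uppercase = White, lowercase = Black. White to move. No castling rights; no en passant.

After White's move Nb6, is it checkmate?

After Nb6: black king on a8; in check: yes, from the white knight on b6.
King squares — a7: attacked by Qc7; b7: attacked by Qc7; b8: attacked by Qc7.
Black has no legal moves → checkmate.

yes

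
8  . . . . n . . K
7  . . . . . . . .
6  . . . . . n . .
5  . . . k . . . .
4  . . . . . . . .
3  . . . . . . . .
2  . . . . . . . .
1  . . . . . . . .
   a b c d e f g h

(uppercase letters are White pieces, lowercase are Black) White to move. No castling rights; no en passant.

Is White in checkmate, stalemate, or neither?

stalemate

White to move; white king on h8.
In check: no.
King squares — g7: attacked by Ne8; h7: attacked by Nf6; g8: attacked by Nf6.
Legal moves for White: none.
Not in check and no legal moves → stalemate.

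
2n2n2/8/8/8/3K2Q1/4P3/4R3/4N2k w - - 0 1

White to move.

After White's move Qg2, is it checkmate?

yes

After Qg2: black king on h1; in check: yes, from the white queen on g2.
King squares — g1: attacked by Qg2; g2: attacked by Ne1; h2: attacked by Qg2.
Black has no legal moves → checkmate.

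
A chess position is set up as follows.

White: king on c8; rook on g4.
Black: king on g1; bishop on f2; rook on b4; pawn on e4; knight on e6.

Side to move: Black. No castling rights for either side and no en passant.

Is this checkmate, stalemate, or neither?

neither

Black to move; black king on g1.
In check: yes, from the white rook on g4.
King squares — f1: available; h1: available; f2: own bishop; g2: attacked by Rg4; h2: available.
Legal moves for Black: Kh2, Kh1, Kf1, Bg3.
Black is in check but has 4 legal moves → neither.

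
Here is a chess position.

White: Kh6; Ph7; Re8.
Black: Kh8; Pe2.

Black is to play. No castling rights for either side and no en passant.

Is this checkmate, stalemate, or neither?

Black to move; black king on h8.
In check: yes, from the white rook on e8.
King squares — g7: attacked by Kh6; h7: attacked by Kh6; g8: attacked by Ph7.
Legal moves for Black: none.
In check with no legal moves → checkmate.

checkmate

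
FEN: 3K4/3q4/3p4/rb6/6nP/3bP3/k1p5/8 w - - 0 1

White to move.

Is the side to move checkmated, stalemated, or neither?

checkmate

White to move; white king on d8.
In check: yes, from the black queen on d7.
King squares — c7: attacked by Qd7; d7: attacked by Bb5; e7: attacked by Qd7; c8: attacked by Qd7; e8: attacked by Qd7.
Legal moves for White: none.
In check with no legal moves → checkmate.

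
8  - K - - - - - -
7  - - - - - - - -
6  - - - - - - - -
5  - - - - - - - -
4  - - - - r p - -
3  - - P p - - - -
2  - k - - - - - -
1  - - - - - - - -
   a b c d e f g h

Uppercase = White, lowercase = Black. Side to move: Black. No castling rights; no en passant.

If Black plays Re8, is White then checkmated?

After Re8: white king on b8; in check: yes, from the black rook on e8.
White has 3 legal replies: Kc7, Kb7, Ka7.
In check but a legal move exists → not checkmate.

no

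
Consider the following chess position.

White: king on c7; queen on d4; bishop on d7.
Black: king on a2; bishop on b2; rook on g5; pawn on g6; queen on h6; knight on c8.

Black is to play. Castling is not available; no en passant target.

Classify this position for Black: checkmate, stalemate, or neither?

Black to move; black king on a2.
In check: no.
Legal moves for Black include: Ne7, Na7, Nd6, Nb6, Qh8, Qf8, Qh7, Qg7, Qh5, Qh4, Qh3, Qh2+, Qh1, Rh5, Rf5, Re5, Rd5, Rc5+, ... (list truncated; more exist).
Black has legal moves and is not in check → neither.

neither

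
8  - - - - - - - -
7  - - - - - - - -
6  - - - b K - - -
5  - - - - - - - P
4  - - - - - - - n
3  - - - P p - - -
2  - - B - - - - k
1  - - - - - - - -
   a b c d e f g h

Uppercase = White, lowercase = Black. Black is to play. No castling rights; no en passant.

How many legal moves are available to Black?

20

Black to move; king on h2.
In check: no.
Legal moves: Bf8, Bb8, Be7, Bc7, Be5, Bc5, Bf4, Bb4, Bg3, Ba3, Ng6, Nf5, Nf3, Ng2, Kh3, Kg3, Kg2, Kh1, Kg1, e2.
Count: 20.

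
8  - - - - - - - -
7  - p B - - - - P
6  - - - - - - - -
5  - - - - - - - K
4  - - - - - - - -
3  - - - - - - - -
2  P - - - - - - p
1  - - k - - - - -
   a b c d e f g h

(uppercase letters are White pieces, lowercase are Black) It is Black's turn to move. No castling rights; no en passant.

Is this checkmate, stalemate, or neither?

Black to move; black king on c1.
In check: no.
Legal moves for Black: Kd2, Kc2, Kb2, Kd1, Kb1, b6, h1=Q+, h1=R+, h1=B, h1=N, b5.
Black has 11 legal moves and is not in check → neither.

neither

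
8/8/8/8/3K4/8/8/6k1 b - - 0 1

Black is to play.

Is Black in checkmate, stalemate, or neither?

Black to move; black king on g1.
In check: no.
Legal moves for Black: Kh2, Kg2, Kf2, Kh1, Kf1.
Black has 5 legal moves and is not in check → neither.

neither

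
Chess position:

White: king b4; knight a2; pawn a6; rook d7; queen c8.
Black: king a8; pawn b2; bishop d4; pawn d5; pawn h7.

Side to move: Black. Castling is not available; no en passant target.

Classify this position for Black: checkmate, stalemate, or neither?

Black to move; black king on a8.
In check: yes, from the white queen on c8.
King squares — a7: attacked by Rd7; b7: attacked by Pa6; b8: attacked by Qc8.
Legal moves for Black: none.
In check with no legal moves → checkmate.

checkmate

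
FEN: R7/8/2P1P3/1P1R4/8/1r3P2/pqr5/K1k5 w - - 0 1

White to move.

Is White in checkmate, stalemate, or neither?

White to move; white king on a1.
In check: yes, from the black queen on b2.
King squares — b1: attacked by Kc1; a2: attacked by Qb2; b2: attacked by Kc1.
Legal moves for White: none.
In check with no legal moves → checkmate.

checkmate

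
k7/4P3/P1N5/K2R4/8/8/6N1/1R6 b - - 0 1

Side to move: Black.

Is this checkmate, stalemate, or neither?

stalemate

Black to move; black king on a8.
In check: no.
King squares — a7: attacked by Nc6; b7: attacked by Rb1; b8: attacked by Rb1.
Legal moves for Black: none.
Not in check and no legal moves → stalemate.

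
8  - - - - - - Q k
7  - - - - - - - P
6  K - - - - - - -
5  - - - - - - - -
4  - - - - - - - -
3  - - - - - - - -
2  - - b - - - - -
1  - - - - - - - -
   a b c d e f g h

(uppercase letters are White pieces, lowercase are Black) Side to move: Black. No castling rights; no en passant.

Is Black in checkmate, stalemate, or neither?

Black to move; black king on h8.
In check: yes, from the white queen on g8.
King squares — g7: attacked by Qg8; h7: attacked by Qg8; g8: attacked by Ph7.
Legal moves for Black: none.
In check with no legal moves → checkmate.

checkmate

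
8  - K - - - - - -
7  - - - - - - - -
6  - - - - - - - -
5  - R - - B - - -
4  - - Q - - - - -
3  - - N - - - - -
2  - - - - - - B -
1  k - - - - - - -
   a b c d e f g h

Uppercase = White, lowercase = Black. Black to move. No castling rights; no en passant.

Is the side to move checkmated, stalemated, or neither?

stalemate

Black to move; black king on a1.
In check: no.
King squares — b1: attacked by Nc3; a2: attacked by Nc3; b2: attacked by Rb5.
Legal moves for Black: none.
Not in check and no legal moves → stalemate.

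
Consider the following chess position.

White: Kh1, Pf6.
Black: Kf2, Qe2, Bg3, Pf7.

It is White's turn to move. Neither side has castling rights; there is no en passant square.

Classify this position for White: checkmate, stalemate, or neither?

White to move; white king on h1.
In check: no.
King squares — g1: attacked by Kf2; g2: attacked by Kf2; h2: attacked by Bg3.
Legal moves for White: none.
Not in check and no legal moves → stalemate.

stalemate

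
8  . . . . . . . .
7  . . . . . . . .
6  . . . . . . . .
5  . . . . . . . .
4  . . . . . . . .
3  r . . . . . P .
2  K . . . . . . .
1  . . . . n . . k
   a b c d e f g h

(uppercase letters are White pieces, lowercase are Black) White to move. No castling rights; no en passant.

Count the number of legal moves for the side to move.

3

White to move; king on a2.
In check: yes, from the black rook on a3.
Legal moves: Kxa3, Kb2, Kb1.
Count: 3.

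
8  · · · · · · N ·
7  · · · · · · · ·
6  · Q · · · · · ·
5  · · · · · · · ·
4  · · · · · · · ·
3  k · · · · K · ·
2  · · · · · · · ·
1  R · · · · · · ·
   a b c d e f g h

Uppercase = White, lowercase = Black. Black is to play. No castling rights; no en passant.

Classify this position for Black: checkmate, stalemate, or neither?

Black to move; black king on a3.
In check: yes, from the white rook on a1.
King squares — a2: attacked by Ra1; b2: attacked by Qb6; b3: attacked by Qb6; a4: attacked by Ra1; b4: attacked by Qb6.
Legal moves for Black: none.
In check with no legal moves → checkmate.

checkmate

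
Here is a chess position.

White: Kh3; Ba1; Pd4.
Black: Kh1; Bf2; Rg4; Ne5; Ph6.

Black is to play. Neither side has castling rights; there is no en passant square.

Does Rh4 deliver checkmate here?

After Rh4: white king on h3; in check: yes, from the black rook on h4.
King squares — g2: attacked by Kh1; h2: attacked by Kh1; g3: attacked by Bf2; g4: attacked by Rh4; h4: attacked by Bf2.
White has no legal moves → checkmate.

yes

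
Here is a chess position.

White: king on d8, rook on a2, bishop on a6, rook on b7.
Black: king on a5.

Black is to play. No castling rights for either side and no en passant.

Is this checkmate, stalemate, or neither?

Black to move; black king on a5.
In check: yes, from the white rook on a2.
King squares — a4: attacked by Ra2; b4: attacked by Rb7; b5: attacked by Ba6; a6: attacked by Ra2; b6: attacked by Rb7.
Legal moves for Black: none.
In check with no legal moves → checkmate.

checkmate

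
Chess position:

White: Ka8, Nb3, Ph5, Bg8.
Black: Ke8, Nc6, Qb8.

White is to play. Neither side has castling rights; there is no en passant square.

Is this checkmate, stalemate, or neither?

White to move; white king on a8.
In check: yes, from the black queen on b8.
King squares — a7: attacked by Nc6; b7: attacked by Qb8; b8: attacked by Nc6.
Legal moves for White: none.
In check with no legal moves → checkmate.

checkmate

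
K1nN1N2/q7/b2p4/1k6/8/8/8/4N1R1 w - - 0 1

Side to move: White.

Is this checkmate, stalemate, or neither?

checkmate

White to move; white king on a8.
In check: yes, from the black queen on a7.
King squares — a7: attacked by Nc8; b7: attacked by Ba6; b8: attacked by Qa7.
Legal moves for White: none.
In check with no legal moves → checkmate.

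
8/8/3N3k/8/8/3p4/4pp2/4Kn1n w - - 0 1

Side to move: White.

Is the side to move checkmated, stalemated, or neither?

White to move; white king on e1.
In check: yes, from the black pawn on f2.
King squares — d1: attacked by Pe2; f1: attacked by Pe2; d2: attacked by Nf1; e2: attacked by Pd3; f2: attacked by Nh1.
Legal moves for White: none.
In check with no legal moves → checkmate.

checkmate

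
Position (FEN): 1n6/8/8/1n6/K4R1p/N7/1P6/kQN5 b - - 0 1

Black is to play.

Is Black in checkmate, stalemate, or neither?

Black to move; black king on a1.
In check: yes, from the white queen on b1.
King squares — b1: attacked by Na3; a2: attacked by Qb1; b2: attacked by Qb1.
Legal moves for Black: none.
In check with no legal moves → checkmate.

checkmate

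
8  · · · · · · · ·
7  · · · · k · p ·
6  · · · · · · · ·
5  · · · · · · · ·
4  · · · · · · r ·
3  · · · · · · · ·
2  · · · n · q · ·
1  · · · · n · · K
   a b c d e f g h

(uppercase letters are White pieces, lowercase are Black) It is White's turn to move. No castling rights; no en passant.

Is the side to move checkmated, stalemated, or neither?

stalemate

White to move; white king on h1.
In check: no.
King squares — g1: attacked by Qf2; g2: attacked by Ne1; h2: attacked by Qf2.
Legal moves for White: none.
Not in check and no legal moves → stalemate.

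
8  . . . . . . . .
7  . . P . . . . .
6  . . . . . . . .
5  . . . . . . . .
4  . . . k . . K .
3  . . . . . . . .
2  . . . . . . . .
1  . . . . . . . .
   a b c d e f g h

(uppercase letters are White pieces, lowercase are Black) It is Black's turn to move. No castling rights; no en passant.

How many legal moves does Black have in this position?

Black to move; king on d4.
In check: no.
Legal moves: Ke5, Kd5, Kc5, Ke4, Kc4, Ke3, Kd3, Kc3.
Count: 8.

8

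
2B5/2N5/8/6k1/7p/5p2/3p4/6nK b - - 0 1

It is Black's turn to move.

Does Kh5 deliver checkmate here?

After Kh5: white king on h1; in check: no.
White is not in check, so this cannot be checkmate.

no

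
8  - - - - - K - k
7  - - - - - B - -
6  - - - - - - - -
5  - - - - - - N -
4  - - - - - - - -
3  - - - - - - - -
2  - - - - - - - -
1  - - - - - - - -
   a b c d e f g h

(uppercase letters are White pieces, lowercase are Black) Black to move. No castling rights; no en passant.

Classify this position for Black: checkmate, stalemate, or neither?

stalemate

Black to move; black king on h8.
In check: no.
King squares — g7: attacked by Kf8; h7: attacked by Ng5; g8: attacked by Bf7.
Legal moves for Black: none.
Not in check and no legal moves → stalemate.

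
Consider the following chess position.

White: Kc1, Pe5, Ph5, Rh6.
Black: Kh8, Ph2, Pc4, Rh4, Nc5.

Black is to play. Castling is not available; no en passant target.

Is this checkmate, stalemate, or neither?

neither

Black to move; black king on h8.
In check: yes, from the white rook on h6.
Legal moves for Black: Kg8, Kg7.
Black is in check but has 2 legal moves → neither.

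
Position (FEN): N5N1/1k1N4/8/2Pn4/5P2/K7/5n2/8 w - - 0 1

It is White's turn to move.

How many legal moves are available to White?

White to move; king on a3.
In check: no.
Legal moves: Ne7, Nh6, Ngf6, Nc7, Nab6, Nf8, Nb8, Ndf6, Ndb6, Ne5, Ka4, Kb3, Kb2, Ka2, c6+, f5.
Count: 16.

16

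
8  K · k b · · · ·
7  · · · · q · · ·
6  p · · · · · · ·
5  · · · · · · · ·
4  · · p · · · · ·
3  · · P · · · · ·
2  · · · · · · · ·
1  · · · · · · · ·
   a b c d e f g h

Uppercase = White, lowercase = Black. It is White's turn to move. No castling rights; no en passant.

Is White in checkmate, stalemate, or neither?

White to move; white king on a8.
In check: no.
King squares — a7: attacked by Qe7; b7: attacked by Qe7; b8: attacked by Kc8.
Legal moves for White: none.
Not in check and no legal moves → stalemate.

stalemate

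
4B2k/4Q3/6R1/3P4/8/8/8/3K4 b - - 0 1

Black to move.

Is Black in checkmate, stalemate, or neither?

stalemate

Black to move; black king on h8.
In check: no.
King squares — g7: attacked by Rg6; h7: attacked by Qe7; g8: attacked by Rg6.
Legal moves for Black: none.
Not in check and no legal moves → stalemate.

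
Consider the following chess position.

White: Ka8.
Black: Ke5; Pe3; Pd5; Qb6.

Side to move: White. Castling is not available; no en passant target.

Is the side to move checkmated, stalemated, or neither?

White to move; white king on a8.
In check: no.
King squares — a7: attacked by Qb6; b7: attacked by Qb6; b8: attacked by Qb6.
Legal moves for White: none.
Not in check and no legal moves → stalemate.

stalemate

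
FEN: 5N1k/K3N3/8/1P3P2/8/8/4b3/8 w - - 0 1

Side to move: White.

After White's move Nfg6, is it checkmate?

no

After Nfg6: black king on h8; in check: yes, from the white knight on g6.
Black has 2 legal replies: Kh7, Kg7.
In check but a legal move exists → not checkmate.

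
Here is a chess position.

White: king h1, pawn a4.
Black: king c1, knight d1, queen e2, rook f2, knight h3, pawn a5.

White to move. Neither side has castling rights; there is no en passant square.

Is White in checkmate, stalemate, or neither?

White to move; white king on h1.
In check: no.
King squares — g1: attacked by Nh3; g2: attacked by Rf2; h2: attacked by Rf2.
Legal moves for White: none.
Not in check and no legal moves → stalemate.

stalemate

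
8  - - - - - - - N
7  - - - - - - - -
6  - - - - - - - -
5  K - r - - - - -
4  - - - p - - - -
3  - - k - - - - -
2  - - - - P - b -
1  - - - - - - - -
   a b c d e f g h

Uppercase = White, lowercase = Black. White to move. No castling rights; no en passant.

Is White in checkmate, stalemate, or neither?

White to move; white king on a5.
In check: yes, from the black rook on c5.
King squares — a4: available; b4: attacked by Kc3; b5: attacked by Rc5; a6: available; b6: available.
Legal moves for White: Kb6, Ka6, Ka4.
White is in check but has 3 legal moves → neither.

neither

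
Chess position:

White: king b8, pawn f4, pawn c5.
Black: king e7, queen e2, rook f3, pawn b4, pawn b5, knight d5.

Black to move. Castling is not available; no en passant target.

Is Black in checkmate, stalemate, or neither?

Black to move; black king on e7.
In check: no.
Legal moves for Black include: Kf8, Ke8, Kd8, Kf7, Kd7, Kf6, Ke6, Nc7, Nf6, Nb6, Nxf4, Ne3, Nc3, Rxf4, Rh3, Rg3, Re3, Rd3, ... (list truncated; more exist).
Black has legal moves and is not in check → neither.

neither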